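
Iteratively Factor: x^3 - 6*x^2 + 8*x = (x)*(x^2 - 6*x + 8) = x*(x - 2)*(x - 4)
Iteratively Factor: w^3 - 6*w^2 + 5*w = (w - 1)*(w^2 - 5*w) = w*(w - 1)*(w - 5)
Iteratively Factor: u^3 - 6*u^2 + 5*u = (u)*(u^2 - 6*u + 5) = u*(u - 5)*(u - 1)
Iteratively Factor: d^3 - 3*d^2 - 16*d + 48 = (d - 4)*(d^2 + d - 12) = (d - 4)*(d - 3)*(d + 4)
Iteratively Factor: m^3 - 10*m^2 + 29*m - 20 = (m - 1)*(m^2 - 9*m + 20) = (m - 4)*(m - 1)*(m - 5)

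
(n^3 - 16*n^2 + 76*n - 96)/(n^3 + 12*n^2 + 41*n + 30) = (n^3 - 16*n^2 + 76*n - 96)/(n^3 + 12*n^2 + 41*n + 30)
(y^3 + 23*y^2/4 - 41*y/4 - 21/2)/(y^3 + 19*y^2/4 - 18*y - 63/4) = (y - 2)/(y - 3)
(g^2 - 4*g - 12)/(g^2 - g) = (g^2 - 4*g - 12)/(g*(g - 1))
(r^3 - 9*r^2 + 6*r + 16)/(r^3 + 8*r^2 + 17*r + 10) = (r^2 - 10*r + 16)/(r^2 + 7*r + 10)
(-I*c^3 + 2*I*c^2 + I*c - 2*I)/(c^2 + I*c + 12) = I*(-c^3 + 2*c^2 + c - 2)/(c^2 + I*c + 12)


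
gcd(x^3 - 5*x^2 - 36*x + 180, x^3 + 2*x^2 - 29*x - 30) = x^2 + x - 30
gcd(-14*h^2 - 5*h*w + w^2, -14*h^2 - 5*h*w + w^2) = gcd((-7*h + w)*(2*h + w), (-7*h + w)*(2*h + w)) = -14*h^2 - 5*h*w + w^2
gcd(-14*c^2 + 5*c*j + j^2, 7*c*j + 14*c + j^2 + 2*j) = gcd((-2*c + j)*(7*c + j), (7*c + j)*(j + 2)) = 7*c + j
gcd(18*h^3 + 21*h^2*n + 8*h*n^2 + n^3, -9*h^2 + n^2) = 3*h + n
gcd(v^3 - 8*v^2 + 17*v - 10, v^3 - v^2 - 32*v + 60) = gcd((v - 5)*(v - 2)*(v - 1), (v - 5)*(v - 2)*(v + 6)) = v^2 - 7*v + 10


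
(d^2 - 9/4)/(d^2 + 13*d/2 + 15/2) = (d - 3/2)/(d + 5)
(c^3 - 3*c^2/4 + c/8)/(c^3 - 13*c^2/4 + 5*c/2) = (8*c^2 - 6*c + 1)/(2*(4*c^2 - 13*c + 10))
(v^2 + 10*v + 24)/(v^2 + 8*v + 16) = (v + 6)/(v + 4)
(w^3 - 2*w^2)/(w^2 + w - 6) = w^2/(w + 3)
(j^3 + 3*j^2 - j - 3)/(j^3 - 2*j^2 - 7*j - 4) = (j^2 + 2*j - 3)/(j^2 - 3*j - 4)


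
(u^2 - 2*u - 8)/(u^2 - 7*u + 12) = (u + 2)/(u - 3)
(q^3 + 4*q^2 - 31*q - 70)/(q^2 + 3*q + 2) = (q^2 + 2*q - 35)/(q + 1)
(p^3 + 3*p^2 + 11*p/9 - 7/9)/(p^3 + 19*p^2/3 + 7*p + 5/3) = (9*p^2 + 18*p - 7)/(3*(3*p^2 + 16*p + 5))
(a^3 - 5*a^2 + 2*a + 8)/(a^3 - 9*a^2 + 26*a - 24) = (a + 1)/(a - 3)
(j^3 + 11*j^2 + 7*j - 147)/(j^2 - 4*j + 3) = (j^2 + 14*j + 49)/(j - 1)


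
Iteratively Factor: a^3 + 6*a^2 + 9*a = (a + 3)*(a^2 + 3*a) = a*(a + 3)*(a + 3)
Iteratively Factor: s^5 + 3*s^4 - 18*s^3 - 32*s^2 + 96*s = (s)*(s^4 + 3*s^3 - 18*s^2 - 32*s + 96) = s*(s - 3)*(s^3 + 6*s^2 - 32) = s*(s - 3)*(s + 4)*(s^2 + 2*s - 8) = s*(s - 3)*(s + 4)^2*(s - 2)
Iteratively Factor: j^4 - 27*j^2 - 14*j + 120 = (j - 5)*(j^3 + 5*j^2 - 2*j - 24) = (j - 5)*(j - 2)*(j^2 + 7*j + 12) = (j - 5)*(j - 2)*(j + 4)*(j + 3)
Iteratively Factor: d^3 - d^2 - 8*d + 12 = (d - 2)*(d^2 + d - 6) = (d - 2)^2*(d + 3)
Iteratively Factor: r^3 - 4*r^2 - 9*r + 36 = (r - 3)*(r^2 - r - 12) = (r - 3)*(r + 3)*(r - 4)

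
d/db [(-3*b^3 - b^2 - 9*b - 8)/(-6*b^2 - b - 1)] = (18*b^4 + 6*b^3 - 44*b^2 - 94*b + 1)/(36*b^4 + 12*b^3 + 13*b^2 + 2*b + 1)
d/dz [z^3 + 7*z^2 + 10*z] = 3*z^2 + 14*z + 10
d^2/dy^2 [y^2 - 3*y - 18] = 2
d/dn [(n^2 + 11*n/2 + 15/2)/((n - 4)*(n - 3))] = (-25*n^2 + 18*n + 237)/(2*(n^4 - 14*n^3 + 73*n^2 - 168*n + 144))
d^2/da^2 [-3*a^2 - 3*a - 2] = -6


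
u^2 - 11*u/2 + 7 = (u - 7/2)*(u - 2)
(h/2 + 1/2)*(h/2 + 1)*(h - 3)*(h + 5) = h^4/4 + 5*h^3/4 - 7*h^2/4 - 41*h/4 - 15/2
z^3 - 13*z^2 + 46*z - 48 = (z - 8)*(z - 3)*(z - 2)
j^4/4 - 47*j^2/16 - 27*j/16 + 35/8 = (j/4 + 1/2)*(j - 7/2)*(j - 1)*(j + 5/2)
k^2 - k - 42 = (k - 7)*(k + 6)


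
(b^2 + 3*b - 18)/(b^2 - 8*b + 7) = (b^2 + 3*b - 18)/(b^2 - 8*b + 7)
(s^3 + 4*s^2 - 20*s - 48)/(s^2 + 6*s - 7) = (s^3 + 4*s^2 - 20*s - 48)/(s^2 + 6*s - 7)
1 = 1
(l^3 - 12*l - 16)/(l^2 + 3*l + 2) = (l^2 - 2*l - 8)/(l + 1)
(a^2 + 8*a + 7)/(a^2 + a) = (a + 7)/a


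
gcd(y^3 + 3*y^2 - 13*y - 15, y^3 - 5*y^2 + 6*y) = y - 3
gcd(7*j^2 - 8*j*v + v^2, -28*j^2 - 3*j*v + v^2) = -7*j + v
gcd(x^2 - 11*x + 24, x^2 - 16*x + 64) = x - 8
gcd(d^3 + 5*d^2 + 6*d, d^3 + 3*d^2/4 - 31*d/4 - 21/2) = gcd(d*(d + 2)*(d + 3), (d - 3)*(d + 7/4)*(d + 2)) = d + 2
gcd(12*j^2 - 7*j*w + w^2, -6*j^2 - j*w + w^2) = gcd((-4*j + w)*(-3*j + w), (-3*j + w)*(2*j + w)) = -3*j + w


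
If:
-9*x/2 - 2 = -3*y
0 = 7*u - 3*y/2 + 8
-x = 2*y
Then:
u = -31/28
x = -1/3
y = 1/6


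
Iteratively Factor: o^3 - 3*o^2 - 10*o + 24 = (o + 3)*(o^2 - 6*o + 8) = (o - 2)*(o + 3)*(o - 4)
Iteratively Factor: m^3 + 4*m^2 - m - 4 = (m + 4)*(m^2 - 1) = (m + 1)*(m + 4)*(m - 1)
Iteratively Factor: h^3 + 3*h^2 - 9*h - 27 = (h + 3)*(h^2 - 9) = (h - 3)*(h + 3)*(h + 3)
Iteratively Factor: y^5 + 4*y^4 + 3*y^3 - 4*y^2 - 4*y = (y + 2)*(y^4 + 2*y^3 - y^2 - 2*y) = (y - 1)*(y + 2)*(y^3 + 3*y^2 + 2*y) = (y - 1)*(y + 1)*(y + 2)*(y^2 + 2*y) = (y - 1)*(y + 1)*(y + 2)^2*(y)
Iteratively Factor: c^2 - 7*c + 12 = (c - 4)*(c - 3)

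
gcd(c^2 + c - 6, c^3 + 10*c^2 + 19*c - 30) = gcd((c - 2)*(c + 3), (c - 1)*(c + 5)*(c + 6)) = 1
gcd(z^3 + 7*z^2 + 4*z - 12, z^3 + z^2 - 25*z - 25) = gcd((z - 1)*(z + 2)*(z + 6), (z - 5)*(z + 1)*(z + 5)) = 1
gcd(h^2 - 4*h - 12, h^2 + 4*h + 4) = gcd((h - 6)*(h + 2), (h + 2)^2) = h + 2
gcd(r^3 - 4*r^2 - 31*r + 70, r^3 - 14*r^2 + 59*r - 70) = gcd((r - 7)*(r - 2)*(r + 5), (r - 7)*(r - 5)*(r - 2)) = r^2 - 9*r + 14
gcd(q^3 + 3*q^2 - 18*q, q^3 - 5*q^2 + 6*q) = q^2 - 3*q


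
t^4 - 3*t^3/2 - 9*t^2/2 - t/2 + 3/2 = (t - 3)*(t - 1/2)*(t + 1)^2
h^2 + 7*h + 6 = (h + 1)*(h + 6)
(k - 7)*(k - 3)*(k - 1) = k^3 - 11*k^2 + 31*k - 21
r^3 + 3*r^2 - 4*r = r*(r - 1)*(r + 4)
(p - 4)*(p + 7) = p^2 + 3*p - 28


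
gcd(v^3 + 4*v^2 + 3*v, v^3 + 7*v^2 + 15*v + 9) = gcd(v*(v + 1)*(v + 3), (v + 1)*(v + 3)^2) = v^2 + 4*v + 3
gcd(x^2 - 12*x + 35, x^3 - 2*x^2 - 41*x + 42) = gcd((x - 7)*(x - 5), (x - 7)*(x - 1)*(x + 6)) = x - 7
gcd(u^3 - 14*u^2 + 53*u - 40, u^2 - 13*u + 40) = u^2 - 13*u + 40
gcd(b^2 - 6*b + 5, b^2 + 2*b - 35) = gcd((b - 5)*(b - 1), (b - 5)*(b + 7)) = b - 5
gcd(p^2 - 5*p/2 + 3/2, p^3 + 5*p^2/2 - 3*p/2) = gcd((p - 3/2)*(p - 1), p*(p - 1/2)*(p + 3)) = 1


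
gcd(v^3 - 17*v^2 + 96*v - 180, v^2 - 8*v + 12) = v - 6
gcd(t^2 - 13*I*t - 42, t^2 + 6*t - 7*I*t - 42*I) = t - 7*I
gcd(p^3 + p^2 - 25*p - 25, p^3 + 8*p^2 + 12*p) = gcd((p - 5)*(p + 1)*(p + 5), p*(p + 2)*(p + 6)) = 1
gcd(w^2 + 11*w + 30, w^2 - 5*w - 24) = 1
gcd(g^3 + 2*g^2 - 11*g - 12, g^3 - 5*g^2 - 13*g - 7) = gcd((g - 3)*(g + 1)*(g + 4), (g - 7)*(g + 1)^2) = g + 1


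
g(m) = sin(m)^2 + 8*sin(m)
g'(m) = 2*sin(m)*cos(m) + 8*cos(m)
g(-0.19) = -1.48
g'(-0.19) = 7.49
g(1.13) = 8.05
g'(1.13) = 4.19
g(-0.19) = -1.48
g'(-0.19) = 7.49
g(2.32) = 6.39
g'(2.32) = -6.45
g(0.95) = 7.17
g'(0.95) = 5.60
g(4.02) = -5.57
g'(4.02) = -4.12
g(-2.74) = -2.97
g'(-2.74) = -6.64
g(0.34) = 2.78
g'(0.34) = 8.17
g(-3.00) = -1.11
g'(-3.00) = -7.64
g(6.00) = -2.16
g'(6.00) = 7.14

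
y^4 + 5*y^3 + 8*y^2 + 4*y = y*(y + 1)*(y + 2)^2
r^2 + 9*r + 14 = (r + 2)*(r + 7)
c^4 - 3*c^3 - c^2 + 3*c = c*(c - 3)*(c - 1)*(c + 1)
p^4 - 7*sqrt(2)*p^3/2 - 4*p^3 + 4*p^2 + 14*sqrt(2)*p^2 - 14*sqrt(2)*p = p*(p - 2)^2*(p - 7*sqrt(2)/2)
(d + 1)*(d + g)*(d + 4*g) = d^3 + 5*d^2*g + d^2 + 4*d*g^2 + 5*d*g + 4*g^2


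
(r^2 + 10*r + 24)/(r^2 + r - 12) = (r + 6)/(r - 3)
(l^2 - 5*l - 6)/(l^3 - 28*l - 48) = (l + 1)/(l^2 + 6*l + 8)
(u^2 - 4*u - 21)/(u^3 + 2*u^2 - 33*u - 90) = (u - 7)/(u^2 - u - 30)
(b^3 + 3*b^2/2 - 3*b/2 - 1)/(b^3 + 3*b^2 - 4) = (b + 1/2)/(b + 2)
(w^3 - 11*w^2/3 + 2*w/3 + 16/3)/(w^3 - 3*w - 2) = (w - 8/3)/(w + 1)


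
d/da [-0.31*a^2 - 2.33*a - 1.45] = -0.62*a - 2.33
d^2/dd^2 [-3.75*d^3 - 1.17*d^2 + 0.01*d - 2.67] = -22.5*d - 2.34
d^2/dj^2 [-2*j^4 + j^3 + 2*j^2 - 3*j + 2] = -24*j^2 + 6*j + 4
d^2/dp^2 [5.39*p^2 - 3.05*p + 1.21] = 10.7800000000000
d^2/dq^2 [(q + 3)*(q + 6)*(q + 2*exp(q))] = 2*q^2*exp(q) + 26*q*exp(q) + 6*q + 76*exp(q) + 18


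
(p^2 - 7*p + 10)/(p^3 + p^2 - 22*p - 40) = (p - 2)/(p^2 + 6*p + 8)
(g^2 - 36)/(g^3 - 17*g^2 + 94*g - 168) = (g + 6)/(g^2 - 11*g + 28)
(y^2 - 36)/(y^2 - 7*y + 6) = (y + 6)/(y - 1)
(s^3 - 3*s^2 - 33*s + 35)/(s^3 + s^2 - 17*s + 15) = (s - 7)/(s - 3)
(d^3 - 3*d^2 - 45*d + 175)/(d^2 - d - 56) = (d^2 - 10*d + 25)/(d - 8)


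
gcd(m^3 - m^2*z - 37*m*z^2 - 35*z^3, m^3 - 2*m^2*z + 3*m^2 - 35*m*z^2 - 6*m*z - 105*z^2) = -m^2 + 2*m*z + 35*z^2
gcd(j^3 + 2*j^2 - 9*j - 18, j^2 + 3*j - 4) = 1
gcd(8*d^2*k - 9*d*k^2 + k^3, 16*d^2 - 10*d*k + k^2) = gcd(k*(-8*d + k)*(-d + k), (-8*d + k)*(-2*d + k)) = 8*d - k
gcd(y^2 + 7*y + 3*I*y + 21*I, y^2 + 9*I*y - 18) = y + 3*I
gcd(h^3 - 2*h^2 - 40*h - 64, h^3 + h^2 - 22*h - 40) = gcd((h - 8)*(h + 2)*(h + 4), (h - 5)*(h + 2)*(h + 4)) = h^2 + 6*h + 8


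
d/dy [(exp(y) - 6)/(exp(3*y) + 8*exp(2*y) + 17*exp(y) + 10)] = (-(exp(y) - 6)*(3*exp(2*y) + 16*exp(y) + 17) + exp(3*y) + 8*exp(2*y) + 17*exp(y) + 10)*exp(y)/(exp(3*y) + 8*exp(2*y) + 17*exp(y) + 10)^2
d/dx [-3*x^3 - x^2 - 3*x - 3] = -9*x^2 - 2*x - 3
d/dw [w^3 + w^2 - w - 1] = 3*w^2 + 2*w - 1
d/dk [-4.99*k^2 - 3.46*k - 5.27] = -9.98*k - 3.46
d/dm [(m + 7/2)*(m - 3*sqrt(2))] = 2*m - 3*sqrt(2) + 7/2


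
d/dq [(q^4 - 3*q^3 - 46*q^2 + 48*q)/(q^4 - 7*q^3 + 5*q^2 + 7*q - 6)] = 2*(-2*q^4 + 47*q^3 - 134*q^2 - 12*q - 144)/(q^6 - 12*q^5 + 34*q^4 + 24*q^3 - 71*q^2 - 12*q + 36)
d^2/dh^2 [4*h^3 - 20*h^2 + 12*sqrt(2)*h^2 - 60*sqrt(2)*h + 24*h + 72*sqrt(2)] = 24*h - 40 + 24*sqrt(2)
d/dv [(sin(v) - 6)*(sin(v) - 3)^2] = 3*(sin(v) - 5)*(sin(v) - 3)*cos(v)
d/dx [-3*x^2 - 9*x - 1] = -6*x - 9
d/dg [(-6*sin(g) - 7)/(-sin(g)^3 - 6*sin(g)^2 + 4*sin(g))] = (-12*sin(g)^3 - 57*sin(g)^2 - 84*sin(g) + 28)*cos(g)/((sin(g)^2 + 6*sin(g) - 4)^2*sin(g)^2)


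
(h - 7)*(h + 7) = h^2 - 49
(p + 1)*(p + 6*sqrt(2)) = p^2 + p + 6*sqrt(2)*p + 6*sqrt(2)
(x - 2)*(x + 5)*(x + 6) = x^3 + 9*x^2 + 8*x - 60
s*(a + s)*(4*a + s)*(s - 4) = 4*a^2*s^2 - 16*a^2*s + 5*a*s^3 - 20*a*s^2 + s^4 - 4*s^3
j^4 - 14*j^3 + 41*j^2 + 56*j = j*(j - 8)*(j - 7)*(j + 1)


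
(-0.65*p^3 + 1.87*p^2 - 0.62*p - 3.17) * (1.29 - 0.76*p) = 0.494*p^4 - 2.2597*p^3 + 2.8835*p^2 + 1.6094*p - 4.0893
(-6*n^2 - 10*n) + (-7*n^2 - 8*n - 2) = -13*n^2 - 18*n - 2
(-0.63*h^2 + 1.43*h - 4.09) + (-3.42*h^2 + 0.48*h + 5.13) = -4.05*h^2 + 1.91*h + 1.04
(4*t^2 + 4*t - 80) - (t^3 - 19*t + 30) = -t^3 + 4*t^2 + 23*t - 110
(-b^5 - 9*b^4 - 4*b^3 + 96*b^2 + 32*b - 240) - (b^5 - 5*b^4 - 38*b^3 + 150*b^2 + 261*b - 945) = -2*b^5 - 4*b^4 + 34*b^3 - 54*b^2 - 229*b + 705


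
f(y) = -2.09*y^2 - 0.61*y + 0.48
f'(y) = -4.18*y - 0.61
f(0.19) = 0.29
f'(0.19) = -1.40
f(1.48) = -5.00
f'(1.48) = -6.80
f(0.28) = 0.15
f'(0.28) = -1.78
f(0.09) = 0.41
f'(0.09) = -0.99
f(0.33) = 0.05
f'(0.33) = -1.99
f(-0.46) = 0.32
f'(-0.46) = 1.31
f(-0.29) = 0.48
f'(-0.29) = 0.60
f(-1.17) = -1.67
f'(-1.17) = 4.28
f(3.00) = -20.16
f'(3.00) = -13.15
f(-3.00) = -16.50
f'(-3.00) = 11.93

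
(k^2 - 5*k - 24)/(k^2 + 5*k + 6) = (k - 8)/(k + 2)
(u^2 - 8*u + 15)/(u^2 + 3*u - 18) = (u - 5)/(u + 6)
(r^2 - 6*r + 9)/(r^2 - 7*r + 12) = (r - 3)/(r - 4)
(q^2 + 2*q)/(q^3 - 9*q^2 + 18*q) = (q + 2)/(q^2 - 9*q + 18)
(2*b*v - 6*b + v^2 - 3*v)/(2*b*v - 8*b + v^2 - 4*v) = (v - 3)/(v - 4)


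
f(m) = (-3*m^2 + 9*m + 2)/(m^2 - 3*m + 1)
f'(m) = (3 - 2*m)*(-3*m^2 + 9*m + 2)/(m^2 - 3*m + 1)^2 + (9 - 6*m)/(m^2 - 3*m + 1) = 5*(3 - 2*m)/(m^4 - 6*m^3 + 11*m^2 - 6*m + 1)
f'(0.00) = 15.00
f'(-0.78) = 1.46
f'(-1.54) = 0.48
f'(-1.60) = 0.44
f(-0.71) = -1.62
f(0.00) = 2.00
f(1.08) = -7.66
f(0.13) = 4.98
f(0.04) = 2.67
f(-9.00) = -2.95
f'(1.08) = 3.64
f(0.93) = -8.40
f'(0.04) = 18.78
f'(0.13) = 34.86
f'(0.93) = 6.66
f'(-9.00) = 0.01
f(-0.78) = -1.73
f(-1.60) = -2.40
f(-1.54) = -2.37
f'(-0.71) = 1.67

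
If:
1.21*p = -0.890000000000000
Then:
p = -0.74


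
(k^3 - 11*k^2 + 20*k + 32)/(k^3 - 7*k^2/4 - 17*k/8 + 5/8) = 8*(k^2 - 12*k + 32)/(8*k^2 - 22*k + 5)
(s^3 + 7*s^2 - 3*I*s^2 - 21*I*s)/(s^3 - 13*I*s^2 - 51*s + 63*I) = s*(s + 7)/(s^2 - 10*I*s - 21)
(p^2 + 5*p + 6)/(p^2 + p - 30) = (p^2 + 5*p + 6)/(p^2 + p - 30)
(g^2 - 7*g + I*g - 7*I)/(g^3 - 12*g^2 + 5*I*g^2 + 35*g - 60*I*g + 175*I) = (g + I)/(g^2 + 5*g*(-1 + I) - 25*I)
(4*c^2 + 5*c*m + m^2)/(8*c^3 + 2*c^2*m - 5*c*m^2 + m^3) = (4*c + m)/(8*c^2 - 6*c*m + m^2)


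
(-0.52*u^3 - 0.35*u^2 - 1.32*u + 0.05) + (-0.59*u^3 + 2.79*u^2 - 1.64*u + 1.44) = -1.11*u^3 + 2.44*u^2 - 2.96*u + 1.49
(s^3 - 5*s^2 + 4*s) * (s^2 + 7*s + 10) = s^5 + 2*s^4 - 21*s^3 - 22*s^2 + 40*s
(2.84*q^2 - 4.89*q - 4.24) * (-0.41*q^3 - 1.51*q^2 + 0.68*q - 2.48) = -1.1644*q^5 - 2.2835*q^4 + 11.0535*q^3 - 3.966*q^2 + 9.244*q + 10.5152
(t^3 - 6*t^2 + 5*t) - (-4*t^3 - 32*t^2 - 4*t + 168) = 5*t^3 + 26*t^2 + 9*t - 168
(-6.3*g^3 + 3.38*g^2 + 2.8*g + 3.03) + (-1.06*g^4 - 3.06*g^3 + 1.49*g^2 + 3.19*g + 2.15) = -1.06*g^4 - 9.36*g^3 + 4.87*g^2 + 5.99*g + 5.18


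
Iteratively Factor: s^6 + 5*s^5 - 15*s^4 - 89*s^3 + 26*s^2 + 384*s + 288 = (s + 4)*(s^5 + s^4 - 19*s^3 - 13*s^2 + 78*s + 72) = (s + 4)^2*(s^4 - 3*s^3 - 7*s^2 + 15*s + 18) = (s + 1)*(s + 4)^2*(s^3 - 4*s^2 - 3*s + 18) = (s - 3)*(s + 1)*(s + 4)^2*(s^2 - s - 6) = (s - 3)*(s + 1)*(s + 2)*(s + 4)^2*(s - 3)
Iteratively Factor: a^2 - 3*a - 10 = (a - 5)*(a + 2)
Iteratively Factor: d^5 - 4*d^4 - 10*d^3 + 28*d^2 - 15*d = (d - 1)*(d^4 - 3*d^3 - 13*d^2 + 15*d) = d*(d - 1)*(d^3 - 3*d^2 - 13*d + 15) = d*(d - 5)*(d - 1)*(d^2 + 2*d - 3) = d*(d - 5)*(d - 1)^2*(d + 3)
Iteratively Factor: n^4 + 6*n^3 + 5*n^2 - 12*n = (n - 1)*(n^3 + 7*n^2 + 12*n) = (n - 1)*(n + 4)*(n^2 + 3*n) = (n - 1)*(n + 3)*(n + 4)*(n)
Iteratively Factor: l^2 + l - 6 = (l - 2)*(l + 3)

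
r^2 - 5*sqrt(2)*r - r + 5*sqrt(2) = (r - 1)*(r - 5*sqrt(2))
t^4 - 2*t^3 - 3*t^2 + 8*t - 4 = (t - 2)*(t - 1)^2*(t + 2)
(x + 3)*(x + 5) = x^2 + 8*x + 15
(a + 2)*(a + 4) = a^2 + 6*a + 8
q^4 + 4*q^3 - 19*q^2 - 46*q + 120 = (q - 3)*(q - 2)*(q + 4)*(q + 5)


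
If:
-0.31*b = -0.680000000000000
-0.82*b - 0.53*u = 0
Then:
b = 2.19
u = -3.39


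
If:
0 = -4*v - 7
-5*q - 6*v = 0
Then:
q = 21/10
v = -7/4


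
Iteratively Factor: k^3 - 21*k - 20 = (k - 5)*(k^2 + 5*k + 4) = (k - 5)*(k + 1)*(k + 4)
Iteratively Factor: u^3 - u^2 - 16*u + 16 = (u + 4)*(u^2 - 5*u + 4) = (u - 4)*(u + 4)*(u - 1)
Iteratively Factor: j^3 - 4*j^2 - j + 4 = (j + 1)*(j^2 - 5*j + 4) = (j - 4)*(j + 1)*(j - 1)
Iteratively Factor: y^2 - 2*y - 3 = (y - 3)*(y + 1)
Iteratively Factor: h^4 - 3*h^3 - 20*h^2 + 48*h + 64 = (h - 4)*(h^3 + h^2 - 16*h - 16) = (h - 4)*(h + 4)*(h^2 - 3*h - 4) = (h - 4)*(h + 1)*(h + 4)*(h - 4)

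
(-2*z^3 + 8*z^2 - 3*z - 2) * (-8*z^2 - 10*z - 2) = 16*z^5 - 44*z^4 - 52*z^3 + 30*z^2 + 26*z + 4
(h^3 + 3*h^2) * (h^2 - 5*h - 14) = h^5 - 2*h^4 - 29*h^3 - 42*h^2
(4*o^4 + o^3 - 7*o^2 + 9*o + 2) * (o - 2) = 4*o^5 - 7*o^4 - 9*o^3 + 23*o^2 - 16*o - 4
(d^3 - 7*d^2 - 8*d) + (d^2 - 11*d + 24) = d^3 - 6*d^2 - 19*d + 24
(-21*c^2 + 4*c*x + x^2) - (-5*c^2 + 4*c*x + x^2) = -16*c^2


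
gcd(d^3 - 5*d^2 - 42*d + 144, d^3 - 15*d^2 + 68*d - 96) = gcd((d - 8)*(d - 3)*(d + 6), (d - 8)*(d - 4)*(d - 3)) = d^2 - 11*d + 24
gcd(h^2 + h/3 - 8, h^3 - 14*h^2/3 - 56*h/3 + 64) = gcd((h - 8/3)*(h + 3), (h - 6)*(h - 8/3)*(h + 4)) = h - 8/3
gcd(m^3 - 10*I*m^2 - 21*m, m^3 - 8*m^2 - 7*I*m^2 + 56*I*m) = m^2 - 7*I*m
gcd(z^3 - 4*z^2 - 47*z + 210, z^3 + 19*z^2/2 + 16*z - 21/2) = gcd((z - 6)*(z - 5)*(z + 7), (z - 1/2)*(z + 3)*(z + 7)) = z + 7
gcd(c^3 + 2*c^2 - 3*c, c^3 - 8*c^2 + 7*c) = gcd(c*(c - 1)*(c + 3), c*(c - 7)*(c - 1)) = c^2 - c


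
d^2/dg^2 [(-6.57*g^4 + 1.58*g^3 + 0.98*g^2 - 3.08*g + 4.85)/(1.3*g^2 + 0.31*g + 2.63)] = (-22.2066*g^6 - 15.88626*g^5 - 138.565242*g^4 - 107.40498*g^3 - 508.524072*g^2 + 140.482632*g - 13.652758)/(2.197*g^6 + 1.5717*g^5 + 13.70889*g^4 + 6.389131*g^3 + 27.734139*g^2 + 6.432717*g + 18.191447)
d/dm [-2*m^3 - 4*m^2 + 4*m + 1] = -6*m^2 - 8*m + 4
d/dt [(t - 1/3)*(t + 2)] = 2*t + 5/3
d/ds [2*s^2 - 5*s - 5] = 4*s - 5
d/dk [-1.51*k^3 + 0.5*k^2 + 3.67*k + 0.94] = -4.53*k^2 + 1.0*k + 3.67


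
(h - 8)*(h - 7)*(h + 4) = h^3 - 11*h^2 - 4*h + 224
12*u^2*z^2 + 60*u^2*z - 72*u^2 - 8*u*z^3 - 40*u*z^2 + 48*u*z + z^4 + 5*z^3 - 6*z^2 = (-6*u + z)*(-2*u + z)*(z - 1)*(z + 6)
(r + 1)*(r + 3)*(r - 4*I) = r^3 + 4*r^2 - 4*I*r^2 + 3*r - 16*I*r - 12*I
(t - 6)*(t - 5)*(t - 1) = t^3 - 12*t^2 + 41*t - 30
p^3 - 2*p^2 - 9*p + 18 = (p - 3)*(p - 2)*(p + 3)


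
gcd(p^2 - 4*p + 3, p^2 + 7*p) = 1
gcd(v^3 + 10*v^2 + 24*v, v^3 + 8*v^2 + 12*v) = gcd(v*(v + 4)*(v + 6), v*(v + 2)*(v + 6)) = v^2 + 6*v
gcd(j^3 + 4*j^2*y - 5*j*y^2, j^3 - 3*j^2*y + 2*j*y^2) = -j^2 + j*y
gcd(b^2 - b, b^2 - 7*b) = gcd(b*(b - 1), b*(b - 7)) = b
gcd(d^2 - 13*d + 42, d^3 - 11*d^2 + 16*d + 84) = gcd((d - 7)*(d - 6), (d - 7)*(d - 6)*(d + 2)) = d^2 - 13*d + 42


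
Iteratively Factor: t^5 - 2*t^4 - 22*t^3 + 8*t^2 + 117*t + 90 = (t - 3)*(t^4 + t^3 - 19*t^2 - 49*t - 30) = (t - 3)*(t + 2)*(t^3 - t^2 - 17*t - 15) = (t - 5)*(t - 3)*(t + 2)*(t^2 + 4*t + 3) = (t - 5)*(t - 3)*(t + 1)*(t + 2)*(t + 3)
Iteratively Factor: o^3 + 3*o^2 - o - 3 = (o + 1)*(o^2 + 2*o - 3) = (o - 1)*(o + 1)*(o + 3)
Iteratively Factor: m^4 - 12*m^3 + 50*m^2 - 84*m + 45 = (m - 3)*(m^3 - 9*m^2 + 23*m - 15) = (m - 3)*(m - 1)*(m^2 - 8*m + 15) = (m - 5)*(m - 3)*(m - 1)*(m - 3)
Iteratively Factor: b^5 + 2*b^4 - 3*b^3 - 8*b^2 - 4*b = (b + 1)*(b^4 + b^3 - 4*b^2 - 4*b) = (b - 2)*(b + 1)*(b^3 + 3*b^2 + 2*b) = (b - 2)*(b + 1)*(b + 2)*(b^2 + b) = b*(b - 2)*(b + 1)*(b + 2)*(b + 1)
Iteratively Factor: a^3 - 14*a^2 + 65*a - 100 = (a - 5)*(a^2 - 9*a + 20) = (a - 5)*(a - 4)*(a - 5)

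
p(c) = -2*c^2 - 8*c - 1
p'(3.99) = -23.96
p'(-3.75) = 7.00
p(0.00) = -1.00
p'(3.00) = -20.00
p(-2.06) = 6.99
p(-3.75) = 0.88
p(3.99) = -64.76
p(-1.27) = 5.93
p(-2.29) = 6.83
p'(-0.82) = -4.72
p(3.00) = -43.00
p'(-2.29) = 1.16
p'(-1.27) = -2.92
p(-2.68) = 6.08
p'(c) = -4*c - 8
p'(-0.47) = -6.12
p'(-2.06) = 0.24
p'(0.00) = -8.00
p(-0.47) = 2.32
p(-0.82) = 4.22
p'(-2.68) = 2.72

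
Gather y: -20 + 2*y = 2*y - 20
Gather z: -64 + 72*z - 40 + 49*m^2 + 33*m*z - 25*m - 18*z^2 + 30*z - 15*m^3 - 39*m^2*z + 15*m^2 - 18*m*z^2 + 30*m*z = -15*m^3 + 64*m^2 - 25*m + z^2*(-18*m - 18) + z*(-39*m^2 + 63*m + 102) - 104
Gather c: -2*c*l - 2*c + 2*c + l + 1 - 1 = -2*c*l + l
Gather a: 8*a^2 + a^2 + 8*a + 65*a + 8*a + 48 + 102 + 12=9*a^2 + 81*a + 162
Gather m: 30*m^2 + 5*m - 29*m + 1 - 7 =30*m^2 - 24*m - 6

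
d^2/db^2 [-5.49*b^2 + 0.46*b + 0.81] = -10.9800000000000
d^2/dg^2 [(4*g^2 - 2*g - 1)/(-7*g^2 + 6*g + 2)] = 2*(-70*g^3 - 21*g^2 - 42*g + 10)/(343*g^6 - 882*g^5 + 462*g^4 + 288*g^3 - 132*g^2 - 72*g - 8)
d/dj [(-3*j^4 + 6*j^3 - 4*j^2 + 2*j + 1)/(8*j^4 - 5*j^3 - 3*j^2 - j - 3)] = (-33*j^6 + 82*j^5 - 77*j^4 + 12*j^3 - 29*j^2 + 30*j - 5)/(64*j^8 - 80*j^7 - 23*j^6 + 14*j^5 - 29*j^4 + 36*j^3 + 19*j^2 + 6*j + 9)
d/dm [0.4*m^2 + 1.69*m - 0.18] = 0.8*m + 1.69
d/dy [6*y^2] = 12*y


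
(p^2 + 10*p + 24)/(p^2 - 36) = (p + 4)/(p - 6)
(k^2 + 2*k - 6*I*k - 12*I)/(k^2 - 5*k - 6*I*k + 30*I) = (k + 2)/(k - 5)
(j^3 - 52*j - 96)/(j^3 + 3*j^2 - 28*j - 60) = (j - 8)/(j - 5)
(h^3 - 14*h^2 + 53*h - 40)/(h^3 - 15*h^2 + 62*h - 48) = (h - 5)/(h - 6)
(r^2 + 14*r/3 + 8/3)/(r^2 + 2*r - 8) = (r + 2/3)/(r - 2)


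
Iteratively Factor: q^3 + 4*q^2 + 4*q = (q + 2)*(q^2 + 2*q) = q*(q + 2)*(q + 2)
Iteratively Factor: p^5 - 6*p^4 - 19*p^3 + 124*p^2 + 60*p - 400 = (p - 5)*(p^4 - p^3 - 24*p^2 + 4*p + 80) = (p - 5)*(p - 2)*(p^3 + p^2 - 22*p - 40) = (p - 5)^2*(p - 2)*(p^2 + 6*p + 8) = (p - 5)^2*(p - 2)*(p + 4)*(p + 2)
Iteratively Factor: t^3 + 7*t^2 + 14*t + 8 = (t + 2)*(t^2 + 5*t + 4) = (t + 1)*(t + 2)*(t + 4)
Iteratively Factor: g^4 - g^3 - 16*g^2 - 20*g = (g + 2)*(g^3 - 3*g^2 - 10*g) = (g - 5)*(g + 2)*(g^2 + 2*g) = (g - 5)*(g + 2)^2*(g)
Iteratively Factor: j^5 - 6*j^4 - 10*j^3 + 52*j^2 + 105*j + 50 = (j + 2)*(j^4 - 8*j^3 + 6*j^2 + 40*j + 25) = (j - 5)*(j + 2)*(j^3 - 3*j^2 - 9*j - 5) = (j - 5)*(j + 1)*(j + 2)*(j^2 - 4*j - 5) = (j - 5)^2*(j + 1)*(j + 2)*(j + 1)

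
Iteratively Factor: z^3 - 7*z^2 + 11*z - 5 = (z - 1)*(z^2 - 6*z + 5) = (z - 1)^2*(z - 5)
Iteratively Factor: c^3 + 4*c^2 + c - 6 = (c - 1)*(c^2 + 5*c + 6) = (c - 1)*(c + 3)*(c + 2)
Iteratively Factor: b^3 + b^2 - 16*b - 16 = (b - 4)*(b^2 + 5*b + 4) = (b - 4)*(b + 4)*(b + 1)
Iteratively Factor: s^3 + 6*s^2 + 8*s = (s)*(s^2 + 6*s + 8) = s*(s + 2)*(s + 4)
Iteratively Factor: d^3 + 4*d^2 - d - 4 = (d + 4)*(d^2 - 1) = (d - 1)*(d + 4)*(d + 1)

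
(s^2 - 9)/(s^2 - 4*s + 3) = (s + 3)/(s - 1)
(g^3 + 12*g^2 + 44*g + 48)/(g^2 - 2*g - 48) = (g^2 + 6*g + 8)/(g - 8)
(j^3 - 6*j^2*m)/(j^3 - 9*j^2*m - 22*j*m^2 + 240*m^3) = j^2/(j^2 - 3*j*m - 40*m^2)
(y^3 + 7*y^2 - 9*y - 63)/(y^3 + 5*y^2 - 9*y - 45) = (y + 7)/(y + 5)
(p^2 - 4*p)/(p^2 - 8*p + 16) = p/(p - 4)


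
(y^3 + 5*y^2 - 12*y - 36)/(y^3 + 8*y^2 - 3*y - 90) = (y + 2)/(y + 5)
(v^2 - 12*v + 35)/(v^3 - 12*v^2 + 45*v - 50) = (v - 7)/(v^2 - 7*v + 10)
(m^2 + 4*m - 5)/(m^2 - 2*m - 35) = (m - 1)/(m - 7)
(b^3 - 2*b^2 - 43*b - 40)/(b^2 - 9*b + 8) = (b^2 + 6*b + 5)/(b - 1)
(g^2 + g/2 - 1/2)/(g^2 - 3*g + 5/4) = 2*(g + 1)/(2*g - 5)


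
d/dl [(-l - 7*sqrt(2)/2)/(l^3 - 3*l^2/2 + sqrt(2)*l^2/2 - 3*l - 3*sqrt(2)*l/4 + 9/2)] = 2*(-8*l^3 - 4*sqrt(2)*l^2 + 12*l^2 + 6*sqrt(2)*l + 24*l - (2*l + 7*sqrt(2))*(-12*l^2 - 4*sqrt(2)*l + 12*l + 3*sqrt(2) + 12) - 36)/(4*l^3 - 6*l^2 + 2*sqrt(2)*l^2 - 12*l - 3*sqrt(2)*l + 18)^2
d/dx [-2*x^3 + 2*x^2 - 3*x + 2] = -6*x^2 + 4*x - 3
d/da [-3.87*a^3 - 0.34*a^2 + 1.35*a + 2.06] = -11.61*a^2 - 0.68*a + 1.35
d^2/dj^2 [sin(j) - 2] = -sin(j)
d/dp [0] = 0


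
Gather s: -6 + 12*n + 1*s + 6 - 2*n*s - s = -2*n*s + 12*n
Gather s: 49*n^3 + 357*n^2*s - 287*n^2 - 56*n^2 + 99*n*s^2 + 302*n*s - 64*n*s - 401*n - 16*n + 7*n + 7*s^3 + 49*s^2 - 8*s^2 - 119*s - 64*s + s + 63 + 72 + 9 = 49*n^3 - 343*n^2 - 410*n + 7*s^3 + s^2*(99*n + 41) + s*(357*n^2 + 238*n - 182) + 144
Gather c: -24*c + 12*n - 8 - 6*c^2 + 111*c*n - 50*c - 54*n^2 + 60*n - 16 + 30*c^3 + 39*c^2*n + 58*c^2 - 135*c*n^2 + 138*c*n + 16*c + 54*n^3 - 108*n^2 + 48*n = 30*c^3 + c^2*(39*n + 52) + c*(-135*n^2 + 249*n - 58) + 54*n^3 - 162*n^2 + 120*n - 24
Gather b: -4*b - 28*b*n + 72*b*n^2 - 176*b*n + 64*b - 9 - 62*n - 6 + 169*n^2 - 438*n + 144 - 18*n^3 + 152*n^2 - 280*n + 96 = b*(72*n^2 - 204*n + 60) - 18*n^3 + 321*n^2 - 780*n + 225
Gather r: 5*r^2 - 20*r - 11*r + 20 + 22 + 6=5*r^2 - 31*r + 48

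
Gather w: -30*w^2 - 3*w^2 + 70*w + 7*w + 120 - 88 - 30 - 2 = -33*w^2 + 77*w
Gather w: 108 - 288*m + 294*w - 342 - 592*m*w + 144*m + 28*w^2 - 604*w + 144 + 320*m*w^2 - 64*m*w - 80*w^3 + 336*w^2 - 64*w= -144*m - 80*w^3 + w^2*(320*m + 364) + w*(-656*m - 374) - 90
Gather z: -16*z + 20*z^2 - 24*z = 20*z^2 - 40*z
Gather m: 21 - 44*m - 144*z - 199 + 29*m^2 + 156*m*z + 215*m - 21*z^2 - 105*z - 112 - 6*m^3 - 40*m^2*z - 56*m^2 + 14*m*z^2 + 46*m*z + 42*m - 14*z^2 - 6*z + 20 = -6*m^3 + m^2*(-40*z - 27) + m*(14*z^2 + 202*z + 213) - 35*z^2 - 255*z - 270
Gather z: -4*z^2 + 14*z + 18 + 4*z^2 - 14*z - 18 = 0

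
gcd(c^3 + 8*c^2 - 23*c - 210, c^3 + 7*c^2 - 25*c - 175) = c^2 + 2*c - 35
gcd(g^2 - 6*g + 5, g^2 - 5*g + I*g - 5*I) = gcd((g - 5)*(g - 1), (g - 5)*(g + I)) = g - 5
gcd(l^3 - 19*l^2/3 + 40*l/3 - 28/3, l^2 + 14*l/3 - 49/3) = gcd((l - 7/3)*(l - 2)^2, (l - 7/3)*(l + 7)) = l - 7/3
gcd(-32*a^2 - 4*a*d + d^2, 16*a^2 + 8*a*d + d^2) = 4*a + d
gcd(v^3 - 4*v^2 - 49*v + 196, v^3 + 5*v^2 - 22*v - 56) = v^2 + 3*v - 28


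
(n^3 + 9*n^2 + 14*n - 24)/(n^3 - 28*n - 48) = (n^2 + 5*n - 6)/(n^2 - 4*n - 12)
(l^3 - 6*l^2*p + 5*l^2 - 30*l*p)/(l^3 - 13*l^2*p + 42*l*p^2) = (-l - 5)/(-l + 7*p)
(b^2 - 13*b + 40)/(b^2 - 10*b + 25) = (b - 8)/(b - 5)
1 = 1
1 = 1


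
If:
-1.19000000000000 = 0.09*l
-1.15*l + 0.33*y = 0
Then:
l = -13.22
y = -46.08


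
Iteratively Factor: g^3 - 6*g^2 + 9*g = (g)*(g^2 - 6*g + 9) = g*(g - 3)*(g - 3)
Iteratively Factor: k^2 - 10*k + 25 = (k - 5)*(k - 5)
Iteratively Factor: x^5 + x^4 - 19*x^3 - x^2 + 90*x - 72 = (x - 1)*(x^4 + 2*x^3 - 17*x^2 - 18*x + 72) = (x - 1)*(x + 3)*(x^3 - x^2 - 14*x + 24) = (x - 3)*(x - 1)*(x + 3)*(x^2 + 2*x - 8) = (x - 3)*(x - 1)*(x + 3)*(x + 4)*(x - 2)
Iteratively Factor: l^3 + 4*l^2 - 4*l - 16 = (l + 2)*(l^2 + 2*l - 8) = (l - 2)*(l + 2)*(l + 4)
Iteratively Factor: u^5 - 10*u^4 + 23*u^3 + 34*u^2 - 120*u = (u - 5)*(u^4 - 5*u^3 - 2*u^2 + 24*u) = u*(u - 5)*(u^3 - 5*u^2 - 2*u + 24) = u*(u - 5)*(u - 3)*(u^2 - 2*u - 8) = u*(u - 5)*(u - 4)*(u - 3)*(u + 2)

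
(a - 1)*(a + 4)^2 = a^3 + 7*a^2 + 8*a - 16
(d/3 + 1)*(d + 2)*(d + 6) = d^3/3 + 11*d^2/3 + 12*d + 12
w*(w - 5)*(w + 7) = w^3 + 2*w^2 - 35*w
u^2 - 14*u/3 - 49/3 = (u - 7)*(u + 7/3)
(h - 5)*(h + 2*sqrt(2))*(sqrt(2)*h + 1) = sqrt(2)*h^3 - 5*sqrt(2)*h^2 + 5*h^2 - 25*h + 2*sqrt(2)*h - 10*sqrt(2)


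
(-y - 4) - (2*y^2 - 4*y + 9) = -2*y^2 + 3*y - 13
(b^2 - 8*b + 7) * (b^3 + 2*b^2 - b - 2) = b^5 - 6*b^4 - 10*b^3 + 20*b^2 + 9*b - 14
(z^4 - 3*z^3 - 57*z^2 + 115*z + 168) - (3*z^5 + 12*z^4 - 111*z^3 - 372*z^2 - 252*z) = -3*z^5 - 11*z^4 + 108*z^3 + 315*z^2 + 367*z + 168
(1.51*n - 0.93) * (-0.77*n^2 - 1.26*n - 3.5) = -1.1627*n^3 - 1.1865*n^2 - 4.1132*n + 3.255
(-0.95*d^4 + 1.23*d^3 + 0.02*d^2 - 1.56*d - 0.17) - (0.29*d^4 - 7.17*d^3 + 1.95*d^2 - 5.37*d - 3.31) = -1.24*d^4 + 8.4*d^3 - 1.93*d^2 + 3.81*d + 3.14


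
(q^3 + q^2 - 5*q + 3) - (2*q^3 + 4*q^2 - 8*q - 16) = -q^3 - 3*q^2 + 3*q + 19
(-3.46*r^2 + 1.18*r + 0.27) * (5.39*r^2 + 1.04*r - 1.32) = -18.6494*r^4 + 2.7618*r^3 + 7.2497*r^2 - 1.2768*r - 0.3564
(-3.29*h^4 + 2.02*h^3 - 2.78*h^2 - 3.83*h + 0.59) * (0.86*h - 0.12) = -2.8294*h^5 + 2.132*h^4 - 2.6332*h^3 - 2.9602*h^2 + 0.967*h - 0.0708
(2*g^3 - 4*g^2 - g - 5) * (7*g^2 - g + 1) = 14*g^5 - 30*g^4 - g^3 - 38*g^2 + 4*g - 5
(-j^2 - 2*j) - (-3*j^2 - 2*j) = 2*j^2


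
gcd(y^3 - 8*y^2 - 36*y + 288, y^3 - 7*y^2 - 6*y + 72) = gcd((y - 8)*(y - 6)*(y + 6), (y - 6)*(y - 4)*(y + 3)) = y - 6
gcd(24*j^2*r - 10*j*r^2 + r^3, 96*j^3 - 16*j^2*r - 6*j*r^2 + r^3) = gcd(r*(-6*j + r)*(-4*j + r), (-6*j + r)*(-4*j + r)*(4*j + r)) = 24*j^2 - 10*j*r + r^2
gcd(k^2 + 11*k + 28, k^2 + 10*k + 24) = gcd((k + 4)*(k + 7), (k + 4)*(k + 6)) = k + 4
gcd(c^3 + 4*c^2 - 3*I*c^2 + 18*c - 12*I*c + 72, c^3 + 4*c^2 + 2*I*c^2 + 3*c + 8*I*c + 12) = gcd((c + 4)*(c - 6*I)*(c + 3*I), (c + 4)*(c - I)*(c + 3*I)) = c^2 + c*(4 + 3*I) + 12*I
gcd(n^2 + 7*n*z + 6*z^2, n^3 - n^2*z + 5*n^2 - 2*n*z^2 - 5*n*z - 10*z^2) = n + z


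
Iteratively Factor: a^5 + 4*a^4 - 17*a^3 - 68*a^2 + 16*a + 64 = (a + 4)*(a^4 - 17*a^2 + 16) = (a - 1)*(a + 4)*(a^3 + a^2 - 16*a - 16) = (a - 4)*(a - 1)*(a + 4)*(a^2 + 5*a + 4) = (a - 4)*(a - 1)*(a + 1)*(a + 4)*(a + 4)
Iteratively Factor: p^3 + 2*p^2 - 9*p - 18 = (p + 3)*(p^2 - p - 6) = (p + 2)*(p + 3)*(p - 3)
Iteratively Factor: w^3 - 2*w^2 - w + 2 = (w - 2)*(w^2 - 1) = (w - 2)*(w - 1)*(w + 1)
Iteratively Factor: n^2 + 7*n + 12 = (n + 3)*(n + 4)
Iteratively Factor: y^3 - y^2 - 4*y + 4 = (y - 1)*(y^2 - 4) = (y - 1)*(y + 2)*(y - 2)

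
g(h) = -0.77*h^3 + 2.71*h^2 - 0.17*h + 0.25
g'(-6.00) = -115.85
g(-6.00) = 265.15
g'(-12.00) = -397.85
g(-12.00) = 1723.09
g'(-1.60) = -14.76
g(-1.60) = 10.61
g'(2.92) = -4.04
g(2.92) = 3.69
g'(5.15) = -33.52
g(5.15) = -33.92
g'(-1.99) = -20.10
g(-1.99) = 17.39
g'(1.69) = 2.39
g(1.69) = 3.99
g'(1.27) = 2.99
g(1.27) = 2.83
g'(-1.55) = -14.12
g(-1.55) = 9.89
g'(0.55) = 2.11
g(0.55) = 0.85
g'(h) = -2.31*h^2 + 5.42*h - 0.17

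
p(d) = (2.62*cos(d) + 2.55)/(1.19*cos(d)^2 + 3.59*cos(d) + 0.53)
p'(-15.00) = -1.41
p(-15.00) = -0.37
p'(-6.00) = 0.18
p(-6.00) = 1.00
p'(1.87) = 33.09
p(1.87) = -4.18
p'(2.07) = 5.83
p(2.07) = -1.41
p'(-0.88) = -0.91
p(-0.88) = 1.28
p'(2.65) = 0.78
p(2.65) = -0.14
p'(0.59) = 0.44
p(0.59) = 1.09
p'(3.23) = -0.12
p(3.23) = 0.03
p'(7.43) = 2.02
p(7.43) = 1.64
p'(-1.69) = -489.55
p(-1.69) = 18.67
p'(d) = (2.38*sin(d)*cos(d) + 3.59*sin(d))*(2.62*cos(d) + 2.55)/(1.19*cos(d)^2 + 3.59*cos(d) + 0.53)^2 - 2.62*sin(d)/(1.19*cos(d)^2 + 3.59*cos(d) + 0.53) = (3.1178*cos(d)^2 + 6.069*cos(d) + 7.7659)*sin(d)/(1.4161*cos(d)^4 + 8.5442*cos(d)^3 + 14.1495*cos(d)^2 + 3.8054*cos(d) + 0.2809)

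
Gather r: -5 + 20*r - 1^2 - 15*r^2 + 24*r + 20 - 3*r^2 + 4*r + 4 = -18*r^2 + 48*r + 18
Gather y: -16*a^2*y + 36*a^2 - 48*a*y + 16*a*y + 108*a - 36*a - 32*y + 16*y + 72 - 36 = 36*a^2 + 72*a + y*(-16*a^2 - 32*a - 16) + 36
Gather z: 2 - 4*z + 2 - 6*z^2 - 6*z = -6*z^2 - 10*z + 4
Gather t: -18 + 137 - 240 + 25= -96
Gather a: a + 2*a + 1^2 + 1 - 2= 3*a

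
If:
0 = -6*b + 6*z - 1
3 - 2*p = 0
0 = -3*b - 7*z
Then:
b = -7/60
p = 3/2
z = 1/20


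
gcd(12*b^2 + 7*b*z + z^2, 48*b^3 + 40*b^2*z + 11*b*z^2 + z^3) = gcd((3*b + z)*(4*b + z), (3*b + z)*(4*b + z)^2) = 12*b^2 + 7*b*z + z^2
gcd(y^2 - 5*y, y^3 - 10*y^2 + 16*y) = y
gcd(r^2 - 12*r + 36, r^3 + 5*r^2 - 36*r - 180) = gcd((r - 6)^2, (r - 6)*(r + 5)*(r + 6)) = r - 6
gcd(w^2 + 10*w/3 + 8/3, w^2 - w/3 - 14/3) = w + 2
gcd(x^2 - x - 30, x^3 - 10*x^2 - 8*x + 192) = x - 6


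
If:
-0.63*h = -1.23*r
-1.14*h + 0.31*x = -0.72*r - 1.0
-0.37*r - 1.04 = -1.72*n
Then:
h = 0.401960784313726*x + 1.2966476913346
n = 0.0442886456908345*x + 0.74751776179339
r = 0.205882352941176*x + 0.664136622390892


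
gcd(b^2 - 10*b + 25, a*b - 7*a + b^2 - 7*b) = 1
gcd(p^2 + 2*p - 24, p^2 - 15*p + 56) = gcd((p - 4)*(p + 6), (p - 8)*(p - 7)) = 1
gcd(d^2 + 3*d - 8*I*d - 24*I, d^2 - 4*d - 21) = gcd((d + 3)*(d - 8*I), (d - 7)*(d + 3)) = d + 3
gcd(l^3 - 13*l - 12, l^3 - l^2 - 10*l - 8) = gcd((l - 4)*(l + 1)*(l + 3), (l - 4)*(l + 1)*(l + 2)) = l^2 - 3*l - 4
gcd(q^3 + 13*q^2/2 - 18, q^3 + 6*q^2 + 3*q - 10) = q + 2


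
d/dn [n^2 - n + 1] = 2*n - 1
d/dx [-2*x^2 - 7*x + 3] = -4*x - 7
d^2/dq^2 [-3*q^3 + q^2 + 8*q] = 2 - 18*q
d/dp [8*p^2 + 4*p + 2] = 16*p + 4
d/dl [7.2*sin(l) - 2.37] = 7.2*cos(l)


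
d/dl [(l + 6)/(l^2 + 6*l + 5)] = (l^2 + 6*l - 2*(l + 3)*(l + 6) + 5)/(l^2 + 6*l + 5)^2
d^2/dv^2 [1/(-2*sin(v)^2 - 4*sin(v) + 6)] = (-3*sin(v) + 2*cos(v)^2 - 9)*cos(v)^2/(sin(v)^2 + 2*sin(v) - 3)^3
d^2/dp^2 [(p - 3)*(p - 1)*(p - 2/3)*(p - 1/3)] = 12*p^2 - 30*p + 130/9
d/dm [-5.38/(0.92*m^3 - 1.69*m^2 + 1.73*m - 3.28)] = (14.8488*m^2 - 18.1844*m + 9.3074)/(0.92*m^3 - 1.69*m^2 + 1.73*m - 3.28)^2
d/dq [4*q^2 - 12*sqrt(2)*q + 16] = 8*q - 12*sqrt(2)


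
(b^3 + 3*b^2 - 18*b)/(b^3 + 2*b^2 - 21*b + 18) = b/(b - 1)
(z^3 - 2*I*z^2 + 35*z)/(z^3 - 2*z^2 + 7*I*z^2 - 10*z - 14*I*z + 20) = z*(z - 7*I)/(z^2 + 2*z*(-1 + I) - 4*I)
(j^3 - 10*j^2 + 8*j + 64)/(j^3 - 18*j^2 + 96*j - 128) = (j^2 - 2*j - 8)/(j^2 - 10*j + 16)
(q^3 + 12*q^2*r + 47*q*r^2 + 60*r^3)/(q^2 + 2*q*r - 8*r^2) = (q^2 + 8*q*r + 15*r^2)/(q - 2*r)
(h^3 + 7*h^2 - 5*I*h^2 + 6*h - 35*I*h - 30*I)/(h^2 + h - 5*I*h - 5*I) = h + 6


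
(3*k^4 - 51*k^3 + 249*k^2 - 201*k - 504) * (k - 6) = 3*k^5 - 69*k^4 + 555*k^3 - 1695*k^2 + 702*k + 3024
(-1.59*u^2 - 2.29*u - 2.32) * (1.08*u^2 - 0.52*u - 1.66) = -1.7172*u^4 - 1.6464*u^3 + 1.3246*u^2 + 5.0078*u + 3.8512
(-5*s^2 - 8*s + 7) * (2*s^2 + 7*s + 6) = -10*s^4 - 51*s^3 - 72*s^2 + s + 42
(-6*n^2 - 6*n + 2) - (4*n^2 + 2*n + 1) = -10*n^2 - 8*n + 1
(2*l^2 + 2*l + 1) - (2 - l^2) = 3*l^2 + 2*l - 1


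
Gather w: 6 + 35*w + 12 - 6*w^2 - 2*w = -6*w^2 + 33*w + 18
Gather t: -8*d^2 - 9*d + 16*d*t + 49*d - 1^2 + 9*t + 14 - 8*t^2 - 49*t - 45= -8*d^2 + 40*d - 8*t^2 + t*(16*d - 40) - 32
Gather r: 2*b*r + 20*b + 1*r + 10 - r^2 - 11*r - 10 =20*b - r^2 + r*(2*b - 10)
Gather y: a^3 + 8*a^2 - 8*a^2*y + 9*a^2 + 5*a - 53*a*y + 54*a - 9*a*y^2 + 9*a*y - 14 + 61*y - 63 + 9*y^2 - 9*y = a^3 + 17*a^2 + 59*a + y^2*(9 - 9*a) + y*(-8*a^2 - 44*a + 52) - 77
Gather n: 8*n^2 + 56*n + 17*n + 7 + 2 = 8*n^2 + 73*n + 9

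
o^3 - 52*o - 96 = (o - 8)*(o + 2)*(o + 6)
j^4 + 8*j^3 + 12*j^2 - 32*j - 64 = (j - 2)*(j + 2)*(j + 4)^2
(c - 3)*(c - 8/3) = c^2 - 17*c/3 + 8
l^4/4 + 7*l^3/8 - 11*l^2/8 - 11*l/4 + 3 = (l/4 + 1)*(l - 3/2)*(l - 1)*(l + 2)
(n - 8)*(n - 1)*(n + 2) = n^3 - 7*n^2 - 10*n + 16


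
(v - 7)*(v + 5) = v^2 - 2*v - 35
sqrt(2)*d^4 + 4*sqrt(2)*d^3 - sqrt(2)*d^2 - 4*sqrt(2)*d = d*(d - 1)*(d + 4)*(sqrt(2)*d + sqrt(2))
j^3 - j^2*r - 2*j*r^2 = j*(j - 2*r)*(j + r)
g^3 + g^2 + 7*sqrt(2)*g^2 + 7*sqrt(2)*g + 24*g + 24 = (g + 1)*(g + 3*sqrt(2))*(g + 4*sqrt(2))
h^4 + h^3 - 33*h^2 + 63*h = h*(h - 3)^2*(h + 7)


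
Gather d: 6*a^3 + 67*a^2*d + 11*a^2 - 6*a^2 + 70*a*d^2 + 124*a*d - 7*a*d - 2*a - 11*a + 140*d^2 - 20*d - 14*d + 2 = 6*a^3 + 5*a^2 - 13*a + d^2*(70*a + 140) + d*(67*a^2 + 117*a - 34) + 2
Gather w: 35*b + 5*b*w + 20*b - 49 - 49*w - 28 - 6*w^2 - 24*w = 55*b - 6*w^2 + w*(5*b - 73) - 77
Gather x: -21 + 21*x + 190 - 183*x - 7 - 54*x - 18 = 144 - 216*x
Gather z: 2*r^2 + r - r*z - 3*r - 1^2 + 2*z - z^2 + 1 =2*r^2 - 2*r - z^2 + z*(2 - r)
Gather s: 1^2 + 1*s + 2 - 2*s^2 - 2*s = -2*s^2 - s + 3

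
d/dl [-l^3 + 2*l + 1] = 2 - 3*l^2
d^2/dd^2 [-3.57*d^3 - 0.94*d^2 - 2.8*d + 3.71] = -21.42*d - 1.88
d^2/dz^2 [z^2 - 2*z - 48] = 2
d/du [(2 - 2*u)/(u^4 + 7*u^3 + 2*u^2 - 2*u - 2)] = 2*(3*u^4 + 10*u^3 - 19*u^2 - 4*u + 4)/(u^8 + 14*u^7 + 53*u^6 + 24*u^5 - 28*u^4 - 36*u^3 - 4*u^2 + 8*u + 4)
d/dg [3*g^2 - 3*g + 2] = 6*g - 3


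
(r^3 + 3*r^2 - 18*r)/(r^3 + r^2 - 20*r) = (r^2 + 3*r - 18)/(r^2 + r - 20)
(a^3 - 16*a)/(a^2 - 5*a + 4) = a*(a + 4)/(a - 1)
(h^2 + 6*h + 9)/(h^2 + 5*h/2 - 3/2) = 2*(h + 3)/(2*h - 1)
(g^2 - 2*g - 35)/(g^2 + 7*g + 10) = (g - 7)/(g + 2)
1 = 1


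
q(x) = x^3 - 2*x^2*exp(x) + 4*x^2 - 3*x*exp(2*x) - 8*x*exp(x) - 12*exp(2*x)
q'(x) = -2*x^2*exp(x) + 3*x^2 - 6*x*exp(2*x) - 12*x*exp(x) + 8*x - 27*exp(2*x) - 8*exp(x)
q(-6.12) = -79.46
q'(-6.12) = 63.38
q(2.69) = -4837.45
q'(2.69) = -10125.70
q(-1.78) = 8.18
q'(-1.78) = -4.01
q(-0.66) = 1.06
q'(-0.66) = -10.62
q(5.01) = -620710.03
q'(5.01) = -1299841.17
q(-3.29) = 7.86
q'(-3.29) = 6.51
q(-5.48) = -44.51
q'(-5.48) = 46.24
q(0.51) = -44.01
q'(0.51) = -102.88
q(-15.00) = -2475.00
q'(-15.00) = 555.00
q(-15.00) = -2475.00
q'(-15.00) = 555.00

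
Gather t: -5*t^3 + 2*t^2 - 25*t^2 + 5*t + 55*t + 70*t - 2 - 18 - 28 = -5*t^3 - 23*t^2 + 130*t - 48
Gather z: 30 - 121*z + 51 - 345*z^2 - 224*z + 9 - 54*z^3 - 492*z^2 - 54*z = -54*z^3 - 837*z^2 - 399*z + 90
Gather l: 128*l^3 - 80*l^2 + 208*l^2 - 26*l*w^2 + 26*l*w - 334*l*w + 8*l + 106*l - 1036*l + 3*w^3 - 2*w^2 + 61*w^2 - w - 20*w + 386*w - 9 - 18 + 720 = 128*l^3 + 128*l^2 + l*(-26*w^2 - 308*w - 922) + 3*w^3 + 59*w^2 + 365*w + 693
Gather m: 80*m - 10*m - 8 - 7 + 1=70*m - 14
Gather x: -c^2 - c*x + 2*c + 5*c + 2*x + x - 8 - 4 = -c^2 + 7*c + x*(3 - c) - 12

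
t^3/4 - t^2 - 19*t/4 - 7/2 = (t/4 + 1/4)*(t - 7)*(t + 2)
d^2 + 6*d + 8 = (d + 2)*(d + 4)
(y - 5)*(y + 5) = y^2 - 25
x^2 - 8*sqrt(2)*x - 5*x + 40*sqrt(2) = (x - 5)*(x - 8*sqrt(2))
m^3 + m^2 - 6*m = m*(m - 2)*(m + 3)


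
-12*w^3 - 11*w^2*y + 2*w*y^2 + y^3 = (-3*w + y)*(w + y)*(4*w + y)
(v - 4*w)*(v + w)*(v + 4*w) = v^3 + v^2*w - 16*v*w^2 - 16*w^3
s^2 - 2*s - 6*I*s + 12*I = (s - 2)*(s - 6*I)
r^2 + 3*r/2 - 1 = (r - 1/2)*(r + 2)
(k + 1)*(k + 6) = k^2 + 7*k + 6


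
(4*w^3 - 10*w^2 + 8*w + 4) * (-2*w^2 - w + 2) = -8*w^5 + 16*w^4 + 2*w^3 - 36*w^2 + 12*w + 8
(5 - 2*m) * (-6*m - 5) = 12*m^2 - 20*m - 25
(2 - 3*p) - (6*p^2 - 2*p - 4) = -6*p^2 - p + 6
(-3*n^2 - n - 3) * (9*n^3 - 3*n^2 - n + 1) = -27*n^5 - 21*n^3 + 7*n^2 + 2*n - 3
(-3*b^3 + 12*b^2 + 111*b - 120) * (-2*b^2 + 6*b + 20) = 6*b^5 - 42*b^4 - 210*b^3 + 1146*b^2 + 1500*b - 2400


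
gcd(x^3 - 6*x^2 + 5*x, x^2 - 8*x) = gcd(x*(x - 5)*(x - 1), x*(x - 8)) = x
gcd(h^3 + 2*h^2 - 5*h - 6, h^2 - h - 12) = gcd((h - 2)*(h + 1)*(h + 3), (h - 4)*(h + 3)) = h + 3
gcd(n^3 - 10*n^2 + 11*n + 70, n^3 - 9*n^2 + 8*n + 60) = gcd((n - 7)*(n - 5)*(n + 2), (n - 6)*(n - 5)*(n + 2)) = n^2 - 3*n - 10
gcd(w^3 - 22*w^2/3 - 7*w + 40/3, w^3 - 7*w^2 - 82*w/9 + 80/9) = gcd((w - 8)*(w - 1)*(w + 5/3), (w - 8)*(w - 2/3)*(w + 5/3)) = w^2 - 19*w/3 - 40/3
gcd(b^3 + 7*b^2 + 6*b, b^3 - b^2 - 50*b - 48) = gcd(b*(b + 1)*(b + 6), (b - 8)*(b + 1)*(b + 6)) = b^2 + 7*b + 6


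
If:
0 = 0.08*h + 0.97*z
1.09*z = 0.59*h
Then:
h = 0.00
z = 0.00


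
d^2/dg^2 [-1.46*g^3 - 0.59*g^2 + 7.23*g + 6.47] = -8.76*g - 1.18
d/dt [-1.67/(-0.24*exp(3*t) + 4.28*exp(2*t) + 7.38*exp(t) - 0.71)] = (-1.2024*exp(2*t) + 14.2952*exp(t) + 12.3246)*exp(t)/(0.24*exp(3*t) - 4.28*exp(2*t) - 7.38*exp(t) + 0.71)^2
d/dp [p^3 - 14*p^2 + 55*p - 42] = 3*p^2 - 28*p + 55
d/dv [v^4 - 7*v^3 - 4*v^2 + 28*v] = 4*v^3 - 21*v^2 - 8*v + 28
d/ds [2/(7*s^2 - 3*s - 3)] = 2*(3 - 14*s)/(-7*s^2 + 3*s + 3)^2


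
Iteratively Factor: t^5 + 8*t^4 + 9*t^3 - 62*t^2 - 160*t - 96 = (t + 2)*(t^4 + 6*t^3 - 3*t^2 - 56*t - 48) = (t + 2)*(t + 4)*(t^3 + 2*t^2 - 11*t - 12) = (t - 3)*(t + 2)*(t + 4)*(t^2 + 5*t + 4) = (t - 3)*(t + 1)*(t + 2)*(t + 4)*(t + 4)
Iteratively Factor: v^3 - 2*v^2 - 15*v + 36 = (v + 4)*(v^2 - 6*v + 9) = (v - 3)*(v + 4)*(v - 3)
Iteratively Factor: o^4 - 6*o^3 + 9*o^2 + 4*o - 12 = (o - 2)*(o^3 - 4*o^2 + o + 6) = (o - 3)*(o - 2)*(o^2 - o - 2) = (o - 3)*(o - 2)*(o + 1)*(o - 2)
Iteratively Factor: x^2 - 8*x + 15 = (x - 3)*(x - 5)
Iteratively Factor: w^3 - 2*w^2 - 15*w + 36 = (w - 3)*(w^2 + w - 12) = (w - 3)*(w + 4)*(w - 3)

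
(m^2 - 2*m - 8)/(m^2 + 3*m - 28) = (m + 2)/(m + 7)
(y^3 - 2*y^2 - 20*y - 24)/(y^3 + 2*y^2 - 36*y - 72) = (y + 2)/(y + 6)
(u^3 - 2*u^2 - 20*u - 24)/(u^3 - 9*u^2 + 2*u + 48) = (u^2 - 4*u - 12)/(u^2 - 11*u + 24)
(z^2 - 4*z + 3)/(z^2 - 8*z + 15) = (z - 1)/(z - 5)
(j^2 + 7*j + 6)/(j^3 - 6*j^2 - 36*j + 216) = (j + 1)/(j^2 - 12*j + 36)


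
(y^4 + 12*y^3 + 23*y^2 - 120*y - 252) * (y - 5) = y^5 + 7*y^4 - 37*y^3 - 235*y^2 + 348*y + 1260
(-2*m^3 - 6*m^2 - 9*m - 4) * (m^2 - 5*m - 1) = -2*m^5 + 4*m^4 + 23*m^3 + 47*m^2 + 29*m + 4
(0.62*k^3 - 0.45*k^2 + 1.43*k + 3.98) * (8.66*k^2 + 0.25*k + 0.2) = 5.3692*k^5 - 3.742*k^4 + 12.3953*k^3 + 34.7343*k^2 + 1.281*k + 0.796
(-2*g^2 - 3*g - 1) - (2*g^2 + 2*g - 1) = -4*g^2 - 5*g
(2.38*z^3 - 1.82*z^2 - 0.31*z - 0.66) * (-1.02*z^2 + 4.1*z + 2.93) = -2.4276*z^5 + 11.6144*z^4 - 0.1724*z^3 - 5.9304*z^2 - 3.6143*z - 1.9338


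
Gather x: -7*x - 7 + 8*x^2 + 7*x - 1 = 8*x^2 - 8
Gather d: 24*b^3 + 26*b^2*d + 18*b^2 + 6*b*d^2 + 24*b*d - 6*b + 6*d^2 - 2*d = 24*b^3 + 18*b^2 - 6*b + d^2*(6*b + 6) + d*(26*b^2 + 24*b - 2)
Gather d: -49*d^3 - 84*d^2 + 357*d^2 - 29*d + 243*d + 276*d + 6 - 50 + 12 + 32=-49*d^3 + 273*d^2 + 490*d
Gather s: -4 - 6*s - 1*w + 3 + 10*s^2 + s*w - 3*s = 10*s^2 + s*(w - 9) - w - 1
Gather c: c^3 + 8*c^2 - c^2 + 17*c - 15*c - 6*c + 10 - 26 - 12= c^3 + 7*c^2 - 4*c - 28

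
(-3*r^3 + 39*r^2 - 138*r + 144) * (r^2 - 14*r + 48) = -3*r^5 + 81*r^4 - 828*r^3 + 3948*r^2 - 8640*r + 6912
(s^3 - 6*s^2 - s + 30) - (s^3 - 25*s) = -6*s^2 + 24*s + 30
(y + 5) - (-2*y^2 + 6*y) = 2*y^2 - 5*y + 5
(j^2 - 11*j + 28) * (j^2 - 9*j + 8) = j^4 - 20*j^3 + 135*j^2 - 340*j + 224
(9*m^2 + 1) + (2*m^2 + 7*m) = 11*m^2 + 7*m + 1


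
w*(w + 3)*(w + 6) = w^3 + 9*w^2 + 18*w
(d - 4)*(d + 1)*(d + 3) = d^3 - 13*d - 12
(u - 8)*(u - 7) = u^2 - 15*u + 56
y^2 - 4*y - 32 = (y - 8)*(y + 4)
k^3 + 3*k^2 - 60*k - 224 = (k - 8)*(k + 4)*(k + 7)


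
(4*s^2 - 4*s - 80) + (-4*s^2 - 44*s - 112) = -48*s - 192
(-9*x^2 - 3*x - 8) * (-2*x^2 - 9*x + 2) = 18*x^4 + 87*x^3 + 25*x^2 + 66*x - 16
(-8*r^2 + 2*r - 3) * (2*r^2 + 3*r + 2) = -16*r^4 - 20*r^3 - 16*r^2 - 5*r - 6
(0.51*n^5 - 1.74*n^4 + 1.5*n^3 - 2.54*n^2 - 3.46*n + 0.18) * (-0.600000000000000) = -0.306*n^5 + 1.044*n^4 - 0.9*n^3 + 1.524*n^2 + 2.076*n - 0.108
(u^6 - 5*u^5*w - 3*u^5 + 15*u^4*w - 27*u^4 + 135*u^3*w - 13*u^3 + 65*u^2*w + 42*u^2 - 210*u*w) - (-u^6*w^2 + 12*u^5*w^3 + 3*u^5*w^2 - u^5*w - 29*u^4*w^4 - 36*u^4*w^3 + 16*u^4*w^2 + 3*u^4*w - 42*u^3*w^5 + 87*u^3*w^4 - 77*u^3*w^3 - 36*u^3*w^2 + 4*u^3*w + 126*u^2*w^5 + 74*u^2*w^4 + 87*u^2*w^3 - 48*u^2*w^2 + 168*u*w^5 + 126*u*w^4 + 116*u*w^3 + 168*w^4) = u^6*w^2 + u^6 - 12*u^5*w^3 - 3*u^5*w^2 - 4*u^5*w - 3*u^5 + 29*u^4*w^4 + 36*u^4*w^3 - 16*u^4*w^2 + 12*u^4*w - 27*u^4 + 42*u^3*w^5 - 87*u^3*w^4 + 77*u^3*w^3 + 36*u^3*w^2 + 131*u^3*w - 13*u^3 - 126*u^2*w^5 - 74*u^2*w^4 - 87*u^2*w^3 + 48*u^2*w^2 + 65*u^2*w + 42*u^2 - 168*u*w^5 - 126*u*w^4 - 116*u*w^3 - 210*u*w - 168*w^4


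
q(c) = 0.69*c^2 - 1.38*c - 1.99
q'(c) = 1.38*c - 1.38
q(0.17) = -2.20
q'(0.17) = -1.15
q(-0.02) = -1.96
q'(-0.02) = -1.41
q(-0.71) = -0.66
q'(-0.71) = -2.36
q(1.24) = -2.64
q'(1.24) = 0.33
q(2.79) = -0.47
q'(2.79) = 2.47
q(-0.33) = -1.46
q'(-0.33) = -1.84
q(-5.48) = 26.29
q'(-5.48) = -8.94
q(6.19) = 15.91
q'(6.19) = 7.16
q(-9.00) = 66.32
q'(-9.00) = -13.80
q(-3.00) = 8.36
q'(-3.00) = -5.52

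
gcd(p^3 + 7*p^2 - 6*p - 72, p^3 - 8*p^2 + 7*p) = 1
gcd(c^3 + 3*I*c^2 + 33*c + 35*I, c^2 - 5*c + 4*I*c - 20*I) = 1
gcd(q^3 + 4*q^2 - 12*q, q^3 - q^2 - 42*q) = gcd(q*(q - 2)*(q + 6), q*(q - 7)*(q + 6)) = q^2 + 6*q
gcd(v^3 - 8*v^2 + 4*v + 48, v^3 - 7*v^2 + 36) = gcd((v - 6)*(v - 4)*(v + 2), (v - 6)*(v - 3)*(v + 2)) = v^2 - 4*v - 12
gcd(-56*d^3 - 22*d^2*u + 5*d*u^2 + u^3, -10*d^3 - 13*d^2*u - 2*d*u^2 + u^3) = 2*d + u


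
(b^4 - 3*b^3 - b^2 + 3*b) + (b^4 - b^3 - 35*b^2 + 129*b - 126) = 2*b^4 - 4*b^3 - 36*b^2 + 132*b - 126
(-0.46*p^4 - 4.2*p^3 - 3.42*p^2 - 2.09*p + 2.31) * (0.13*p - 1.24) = -0.0598*p^5 + 0.0244*p^4 + 4.7634*p^3 + 3.9691*p^2 + 2.8919*p - 2.8644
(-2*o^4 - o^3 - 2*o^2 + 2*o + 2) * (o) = -2*o^5 - o^4 - 2*o^3 + 2*o^2 + 2*o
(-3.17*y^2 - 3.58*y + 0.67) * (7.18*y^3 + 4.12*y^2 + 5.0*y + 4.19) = -22.7606*y^5 - 38.7648*y^4 - 25.789*y^3 - 28.4219*y^2 - 11.6502*y + 2.8073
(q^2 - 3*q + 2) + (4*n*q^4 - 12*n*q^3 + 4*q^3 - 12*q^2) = 4*n*q^4 - 12*n*q^3 + 4*q^3 - 11*q^2 - 3*q + 2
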